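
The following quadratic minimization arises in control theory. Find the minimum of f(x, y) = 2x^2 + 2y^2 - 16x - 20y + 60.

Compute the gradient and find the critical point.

f(x,y) = 2x^2 + 2y^2 - 16x - 20y + 60
df/dx = 4x + (-16) = 0  =>  x = 4
df/dy = 4y + (-20) = 0  =>  y = 5
f(4, 5) = 2*(4)^2 + 2*(5)^2 + -16*(4) + -20*(5) + 60 = -22
Hessian is diagonal with entries 4, 4 > 0, so this is a minimum.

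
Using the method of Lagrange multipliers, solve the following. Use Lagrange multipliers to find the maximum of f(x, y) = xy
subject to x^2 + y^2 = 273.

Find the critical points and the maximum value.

Lagrange conditions: y = 2*lambda*x and x = 2*lambda*y
If x = 0 then y = 0, violating the constraint, so x, y != 0.
Dividing: y/x = x/y => x^2 = y^2 => y = x or y = -x
Constraint: 2x^2 = 273 => x^2 = 273/2 => x = +/-sqrt(273/2)
Critical points: (sqrt(273/2), sqrt(273/2)), (-sqrt(273/2), -sqrt(273/2)), (sqrt(273/2), -sqrt(273/2)), (-sqrt(273/2), sqrt(273/2))
  y = x:  xy = x^2 = 273/2  at (sqrt(273/2), sqrt(273/2)) and (-sqrt(273/2), -sqrt(273/2))
  y = -x: xy = -x^2 = -273/2 at (sqrt(273/2), -sqrt(273/2)) and (-sqrt(273/2), sqrt(273/2))
Maximum xy = 273/2 at (sqrt(273/2), sqrt(273/2)) and (-sqrt(273/2), -sqrt(273/2))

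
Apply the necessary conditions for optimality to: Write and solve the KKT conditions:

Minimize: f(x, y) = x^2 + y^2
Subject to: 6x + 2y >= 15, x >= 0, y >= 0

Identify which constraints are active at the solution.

KKT conditions for min x^2 + y^2 s.t. 6x + 2y >= 15, x >= 0, y >= 0:
Stationarity: 2x = mu*6 + mu_x, 2y = mu*2 + mu_y, with mu, mu_x, mu_y >= 0
Complementary slackness: mu*(6x + 2y - 15) = 0, mu_x*x = 0, mu_y*y = 0
(0, 0) is infeasible (6*0 + 2*0 < 15), so if mu = 0 stationarity would force x = mu_x/2 >= 0, y = mu_y/2 >= 0 with mu_x*x = mu_y*y = 0, i.e. x = y = 0: contradiction. Hence mu > 0 and 6x + 2y = 15 is active.
Try x > 0, y > 0 (so mu_x = mu_y = 0): x = 6*mu/2, y = 2*mu/2
Substitute: 6*(6*mu/2) + 2*(2*mu/2) = 15
  mu*40/2 = 15 => mu = 3/4
x* = 9/4 > 0, y* = 3/4 > 0, consistent with mu_x = mu_y = 0.
f is convex and the constraints are linear, so this KKT point is the global minimum.
f* = 45/8
Active constraints: 6x + 2y >= 15 (holds with equality, mu = 3/4 > 0); x >= 0 and y >= 0 are inactive (mu_x = mu_y = 0).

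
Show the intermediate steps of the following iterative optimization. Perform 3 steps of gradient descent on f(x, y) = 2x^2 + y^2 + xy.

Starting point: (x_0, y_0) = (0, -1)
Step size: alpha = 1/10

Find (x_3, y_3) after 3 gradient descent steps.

f(x,y) = 2x^2 + y^2 + xy
grad_x = 4x + 1y, grad_y = 2y + 1x
Step 1: grad = (-1, -2), (1/10, -4/5)
Step 2: grad = (-2/5, -3/2), (7/50, -13/20)
Step 3: grad = (-9/100, -29/25), (149/1000, -267/500)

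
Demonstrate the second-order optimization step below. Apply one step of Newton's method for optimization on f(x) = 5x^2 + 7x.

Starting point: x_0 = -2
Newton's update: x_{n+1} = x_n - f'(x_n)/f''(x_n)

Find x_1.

f(x) = 5x^2 + 7x
f'(x) = 10x + (7), f''(x) = 10
Newton step: x_1 = x_0 - f'(x_0)/f''(x_0)
f'(-2) = -13
x_1 = -2 - -13/10 = -7/10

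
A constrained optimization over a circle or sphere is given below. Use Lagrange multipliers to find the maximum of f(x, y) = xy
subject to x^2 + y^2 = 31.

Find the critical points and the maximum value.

Lagrange conditions: y = 2*lambda*x and x = 2*lambda*y
If x = 0 then y = 0, violating the constraint, so x, y != 0.
Dividing: y/x = x/y => x^2 = y^2 => y = x or y = -x
Constraint: 2x^2 = 31 => x^2 = 31/2 => x = +/-sqrt(31/2)
Critical points: (sqrt(31/2), sqrt(31/2)), (-sqrt(31/2), -sqrt(31/2)), (sqrt(31/2), -sqrt(31/2)), (-sqrt(31/2), sqrt(31/2))
  y = x:  xy = x^2 = 31/2  at (sqrt(31/2), sqrt(31/2)) and (-sqrt(31/2), -sqrt(31/2))
  y = -x: xy = -x^2 = -31/2 at (sqrt(31/2), -sqrt(31/2)) and (-sqrt(31/2), sqrt(31/2))
Maximum xy = 31/2 at (sqrt(31/2), sqrt(31/2)) and (-sqrt(31/2), -sqrt(31/2))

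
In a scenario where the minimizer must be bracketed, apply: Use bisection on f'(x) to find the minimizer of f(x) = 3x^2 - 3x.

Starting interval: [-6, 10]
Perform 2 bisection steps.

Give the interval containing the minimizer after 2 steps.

Finding critical point of f(x) = 3x^2 - 3x using bisection on f'(x) = 6x + -3.
f'(x) = 0 when x = 1/2.
Starting interval: [-6, 10]
Step 1: mid = 2, f'(mid) = 9, new interval = [-6, 2]
Step 2: mid = -2, f'(mid) = -15, new interval = [-2, 2]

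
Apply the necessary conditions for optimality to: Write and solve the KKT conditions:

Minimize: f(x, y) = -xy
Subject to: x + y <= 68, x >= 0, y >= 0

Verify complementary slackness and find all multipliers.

Problem: min -xy s.t. x + y <= 68 (multiplier lambda), x >= 0 (mu_x), y >= 0 (mu_y)
KKT stationarity: -y + lambda - mu_x = 0, -x + lambda - mu_y = 0, with lambda, mu_x, mu_y >= 0
Complementary slackness: lambda*(x + y - 68) = 0, mu_x*x = 0, mu_y*y = 0
If lambda = 0: y = -mu_x <= 0 and x = -mu_y <= 0 force x = y = 0 with f = 0; but x = y = 34 is feasible with f = -1156 < 0, so this is not the minimum. Hence lambda > 0 and x + y = 68.
Try x > 0, y > 0 (so mu_x = mu_y = 0): y = lambda, x = lambda => x = y = lambda
x + y = 68 => 2*lambda = 68 => lambda = 34
x* = y* = 34 > 0, consistent with mu_x = mu_y = 0.
(Any feasible point with x = 0 or y = 0 has f = 0 > -1156, so the minimum is not on those boundaries.)
min(-xy) = -1156 (i.e. max xy = 1156)
Multipliers: lambda = 34, mu_x = 0, mu_y = 0
Complementary slackness: lambda*(x + y - 68) = 34*(34 + 34 - 68) = 0, mu_x*x = 0*34 = 0, mu_y*y = 0*34 = 0. Satisfied.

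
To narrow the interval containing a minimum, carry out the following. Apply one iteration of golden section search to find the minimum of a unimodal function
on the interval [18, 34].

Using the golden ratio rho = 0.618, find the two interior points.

Golden section search on [18, 34].
Golden ratio rho = 0.618 (approx).
Interior points:
  x_1 = 18 + (1-0.618)*16 = 24.1120
  x_2 = 18 + 0.618*16 = 27.8880
Compare f(x_1) and f(x_2) to determine which subinterval to keep.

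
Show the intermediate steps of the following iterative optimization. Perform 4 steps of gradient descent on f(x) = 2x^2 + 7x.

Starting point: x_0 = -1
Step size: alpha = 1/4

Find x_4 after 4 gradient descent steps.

f(x) = 2x^2 + 7x, f'(x) = 4x + (7)
Step 1: f'(-1) = 3, x_1 = -1 - 1/4 * 3 = -7/4
Step 2: f'(-7/4) = 0, x_2 = -7/4 - 1/4 * 0 = -7/4
Step 3: f'(-7/4) = 0, x_3 = -7/4 - 1/4 * 0 = -7/4
Step 4: f'(-7/4) = 0, x_4 = -7/4 - 1/4 * 0 = -7/4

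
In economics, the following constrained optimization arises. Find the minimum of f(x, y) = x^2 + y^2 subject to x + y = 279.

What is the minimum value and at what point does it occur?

Substitute y = 279 - x into f(x,y) = x^2 + y^2:
g(x) = x^2 + (279 - x)^2 = 2x^2 - 558x + 77841
g'(x) = 4x - 558 = 0  =>  x = 279/2
y = 279 - 279/2 = 279/2
Minimum value = (279/2)^2 + (279/2)^2 = 77841/2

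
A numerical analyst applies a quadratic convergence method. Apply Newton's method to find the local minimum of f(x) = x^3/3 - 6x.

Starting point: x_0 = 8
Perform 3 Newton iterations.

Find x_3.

f(x) = x^3/3 - 6x
f'(x) = x^2 - 6, f''(x) = 2x
Newton update: x_{n+1} = x_n - (x_n^2 - 6)/(2*x_n)
Step 1: x_0 = 8, f'=58, f''=16, x_1 = 35/8
Step 2: x_1 = 35/8, f'=841/64, f''=35/4, x_2 = 1609/560
Step 3: x_2 = 1609/560, f'=707281/313600, f''=1609/280, x_3 = 4470481/1802080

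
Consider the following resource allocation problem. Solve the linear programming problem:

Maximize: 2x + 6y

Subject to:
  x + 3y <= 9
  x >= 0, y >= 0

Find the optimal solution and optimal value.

The feasible region has vertices at [(0, 0), (9, 0), (0, 3)].
Checking objective 2x + 6y at each vertex:
  (0, 0): 2*0 + 6*0 = 0
  (9, 0): 2*9 + 6*0 = 18
  (0, 3): 2*0 + 6*3 = 18
Maximum is 18 at (9, 0).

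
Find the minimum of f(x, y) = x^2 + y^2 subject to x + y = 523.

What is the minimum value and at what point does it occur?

Substitute y = 523 - x into f(x,y) = x^2 + y^2:
g(x) = x^2 + (523 - x)^2 = 2x^2 - 1046x + 273529
g'(x) = 4x - 1046 = 0  =>  x = 523/2
y = 523 - 523/2 = 523/2
Minimum value = (523/2)^2 + (523/2)^2 = 273529/2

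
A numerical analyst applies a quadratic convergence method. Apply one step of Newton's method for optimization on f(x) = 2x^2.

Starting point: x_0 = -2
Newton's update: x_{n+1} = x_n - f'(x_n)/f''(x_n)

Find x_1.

f(x) = 2x^2
f'(x) = 4x + (0), f''(x) = 4
Newton step: x_1 = x_0 - f'(x_0)/f''(x_0)
f'(-2) = -8
x_1 = -2 - -8/4 = 0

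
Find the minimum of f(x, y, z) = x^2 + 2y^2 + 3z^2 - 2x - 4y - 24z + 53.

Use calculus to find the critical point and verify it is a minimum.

f(x,y,z) = x^2 + 2y^2 + 3z^2 - 2x - 4y - 24z + 53
df/dx = 2x + (-2) = 0 => x = 1
df/dy = 4y + (-4) = 0 => y = 1
df/dz = 6z + (-24) = 0 => z = 4
f(1,1,4) = 1*(1)^2 + 2*(1)^2 + 3*(4)^2 + -2*(1) + -4*(1) + -24*(4) + 53 = 2
Hessian is diagonal with entries 2, 4, 6 > 0, confirmed minimum.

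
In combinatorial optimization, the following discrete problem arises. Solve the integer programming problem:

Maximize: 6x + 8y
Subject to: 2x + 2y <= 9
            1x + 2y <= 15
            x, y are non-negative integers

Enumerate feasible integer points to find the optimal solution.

Constraint 1: 2x + 2y <= 9
Constraint 2: 1x + 2y <= 15
Feasible x range (need y >= 0): 0 <= x <= min(9/2, 15/1) => x in {0, ..., 4}.
Enumerate feasible integer points row by row (the coefficient of y is 8 > 0, so for each x the largest feasible y gives the best value):
  x = 0: y <= min((9 - 2*0)/2, (15 - 1*0)/2) => y in {0, ..., 4}; best 6*0 + 8*4 = 32
  x = 1: y <= min((9 - 2*1)/2, (15 - 1*1)/2) => y in {0, ..., 3}; best 6*1 + 8*3 = 30
  x = 2: y <= min((9 - 2*2)/2, (15 - 1*2)/2) => y in {0, ..., 2}; best 6*2 + 8*2 = 28
  x = 3: y <= min((9 - 2*3)/2, (15 - 1*3)/2) => y in {0, ..., 1}; best 6*3 + 8*1 = 26
  x = 4: y <= min((9 - 2*4)/2, (15 - 1*4)/2) => y in {0}; best 6*4 + 8*0 = 24
The maximum 6x + 8y = 32 is achieved at x = 0, y = 4.
Check: 2*0 + 2*4 = 8 <= 9 and 1*0 + 2*4 = 8 <= 15.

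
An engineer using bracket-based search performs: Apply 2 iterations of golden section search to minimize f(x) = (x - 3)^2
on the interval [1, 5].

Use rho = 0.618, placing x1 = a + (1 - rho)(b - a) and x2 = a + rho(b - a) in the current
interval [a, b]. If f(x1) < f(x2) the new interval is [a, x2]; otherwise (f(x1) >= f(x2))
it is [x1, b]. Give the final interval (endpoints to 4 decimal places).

Golden section search for min of f(x) = (x - 3)^2 on [1, 5].
Each step: x1 = a + (1 - rho)(b - a), x2 = a + rho(b - a); if f(x1) < f(x2) keep [a, x2], otherwise keep [x1, b].
Step 1: [1.0000, 5.0000], x1=2.5280 (f=0.2228), x2=3.4720 (f=0.2228); f(x1) = f(x2) (tie, not '<') => keep [2.5280, 5.0000]
Step 2: [2.5280, 5.0000], x1=3.4723 (f=0.2231), x2=4.0557 (f=1.1145); f(x1) < f(x2) => keep [2.5280, 4.0557]
Final interval: [2.5280, 4.0557]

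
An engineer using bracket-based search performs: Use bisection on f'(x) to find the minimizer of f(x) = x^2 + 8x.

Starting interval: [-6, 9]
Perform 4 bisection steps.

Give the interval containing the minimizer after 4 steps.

Finding critical point of f(x) = x^2 + 8x using bisection on f'(x) = 2x + 8.
f'(x) = 0 when x = -4.
Starting interval: [-6, 9]
Step 1: mid = 3/2, f'(mid) = 11, new interval = [-6, 3/2]
Step 2: mid = -9/4, f'(mid) = 7/2, new interval = [-6, -9/4]
Step 3: mid = -33/8, f'(mid) = -1/4, new interval = [-33/8, -9/4]
Step 4: mid = -51/16, f'(mid) = 13/8, new interval = [-33/8, -51/16]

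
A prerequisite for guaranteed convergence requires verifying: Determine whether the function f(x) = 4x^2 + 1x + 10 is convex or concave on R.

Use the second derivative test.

f(x) = 4x^2 + 1x + 10
f'(x) = 8x + 1
f''(x) = 8
Since f''(x) = 8 > 0 for all x, f is convex on R.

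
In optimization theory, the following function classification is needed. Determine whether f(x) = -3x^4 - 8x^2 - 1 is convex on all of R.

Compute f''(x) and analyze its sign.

f(x) = -3x^4 - 8x^2 - 1
f'(x) = -12x^3 + -16x
f''(x) = -36x^2 + -16
f''(x) = -36x^2 + -16 <= -16 < 0 for all x
Therefore, f is concave on R.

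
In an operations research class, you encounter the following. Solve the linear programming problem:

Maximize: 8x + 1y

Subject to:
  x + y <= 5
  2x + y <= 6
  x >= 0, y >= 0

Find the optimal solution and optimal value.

Feasible vertices: (0, 0), (0, 5), (1, 4), (3, 0)
Objective 8x + 1y at each:
  (0, 0): 0
  (0, 5): 5
  (1, 4): 12
  (3, 0): 24
Maximum is 24 at (3, 0).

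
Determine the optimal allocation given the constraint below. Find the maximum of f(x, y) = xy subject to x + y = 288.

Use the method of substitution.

Substitute y = 288 - x into f(x,y) = xy:
g(x) = x(288 - x) = 288x - x^2
g'(x) = 288 - 2x = 0  =>  x = 144
y = 288 - 144 = 144
Maximum value = 144 * 144 = 20736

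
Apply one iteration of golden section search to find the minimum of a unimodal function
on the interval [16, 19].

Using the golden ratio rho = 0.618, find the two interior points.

Golden section search on [16, 19].
Golden ratio rho = 0.618 (approx).
Interior points:
  x_1 = 16 + (1-0.618)*3 = 17.1460
  x_2 = 16 + 0.618*3 = 17.8540
Compare f(x_1) and f(x_2) to determine which subinterval to keep.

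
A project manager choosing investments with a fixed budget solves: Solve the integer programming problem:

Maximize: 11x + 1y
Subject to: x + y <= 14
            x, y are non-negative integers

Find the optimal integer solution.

Objective: 11x + 1y, constraint: x + y <= 14
Coefficient of x is 11 >= coefficient of y is 1, so allocate the entire budget to x.
Optimal: x = 14, y = 0, value = 154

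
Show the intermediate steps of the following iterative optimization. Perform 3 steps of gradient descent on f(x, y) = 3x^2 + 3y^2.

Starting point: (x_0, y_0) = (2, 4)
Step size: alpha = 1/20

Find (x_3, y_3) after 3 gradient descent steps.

f(x,y) = 3x^2 + 3y^2
grad_x = 6x + 0y, grad_y = 6y + 0x
Step 1: grad = (12, 24), (7/5, 14/5)
Step 2: grad = (42/5, 84/5), (49/50, 49/25)
Step 3: grad = (147/25, 294/25), (343/500, 343/250)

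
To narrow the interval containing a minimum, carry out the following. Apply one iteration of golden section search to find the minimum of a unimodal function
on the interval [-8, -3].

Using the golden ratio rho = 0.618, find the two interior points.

Golden section search on [-8, -3].
Golden ratio rho = 0.618 (approx).
Interior points:
  x_1 = -8 + (1-0.618)*5 = -6.0900
  x_2 = -8 + 0.618*5 = -4.9100
Compare f(x_1) and f(x_2) to determine which subinterval to keep.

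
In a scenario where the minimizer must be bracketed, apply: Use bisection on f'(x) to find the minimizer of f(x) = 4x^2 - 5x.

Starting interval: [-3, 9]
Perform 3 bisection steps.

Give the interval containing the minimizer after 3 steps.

Finding critical point of f(x) = 4x^2 - 5x using bisection on f'(x) = 8x + -5.
f'(x) = 0 when x = 5/8.
Starting interval: [-3, 9]
Step 1: mid = 3, f'(mid) = 19, new interval = [-3, 3]
Step 2: mid = 0, f'(mid) = -5, new interval = [0, 3]
Step 3: mid = 3/2, f'(mid) = 7, new interval = [0, 3/2]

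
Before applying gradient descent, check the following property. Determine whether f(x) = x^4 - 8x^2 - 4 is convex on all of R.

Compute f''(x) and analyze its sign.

f(x) = x^4 - 8x^2 - 4
f'(x) = 4x^3 + -16x
f''(x) = 12x^2 + -16
f''(0) = -16 < 0, so not convex near x = 0
Therefore, f is not globally convex on R.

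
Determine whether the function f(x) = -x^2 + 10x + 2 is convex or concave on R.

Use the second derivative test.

f(x) = -x^2 + 10x + 2
f'(x) = -2x + 10
f''(x) = -2
Since f''(x) = -2 < 0 for all x, f is concave on R.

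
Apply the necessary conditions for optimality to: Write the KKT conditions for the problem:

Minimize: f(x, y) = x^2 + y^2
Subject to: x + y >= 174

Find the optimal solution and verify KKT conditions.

KKT conditions for min x^2 + y^2 s.t. x + y >= 174:
Stationarity: 2x = mu, 2y = mu
So x = y = mu/2.
Complementary slackness: mu*(x + y - 174) = 0
Primal feasibility: x + y >= 174; dual feasibility: mu >= 0
If mu = 0 then x = y = 0, but 0 + 0 < 174 is infeasible, so the constraint is active.
Constraint active: x + y = 2*(mu/2) = 174 => mu = 174
x = y = 87, f = 15138
Verify: stationarity 2*87 = 174 = mu; primal 87 + 87 = 174 >= 174; dual mu = 174 >= 0; complementary slackness 174*(174 - 174) = 0. All KKT conditions hold.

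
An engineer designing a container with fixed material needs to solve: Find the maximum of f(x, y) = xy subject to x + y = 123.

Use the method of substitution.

Substitute y = 123 - x into f(x,y) = xy:
g(x) = x(123 - x) = 123x - x^2
g'(x) = 123 - 2x = 0  =>  x = 123/2
y = 123 - 123/2 = 123/2
Maximum value = (123/2) * (123/2) = 15129/4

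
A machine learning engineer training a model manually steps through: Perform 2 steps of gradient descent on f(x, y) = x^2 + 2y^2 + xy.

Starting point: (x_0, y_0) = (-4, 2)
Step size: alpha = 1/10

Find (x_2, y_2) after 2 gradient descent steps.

f(x,y) = x^2 + 2y^2 + xy
grad_x = 2x + 1y, grad_y = 4y + 1x
Step 1: grad = (-6, 4), (-17/5, 8/5)
Step 2: grad = (-26/5, 3), (-72/25, 13/10)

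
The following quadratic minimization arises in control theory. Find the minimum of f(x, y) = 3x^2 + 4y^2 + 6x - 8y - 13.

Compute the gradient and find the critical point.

f(x,y) = 3x^2 + 4y^2 + 6x - 8y - 13
df/dx = 6x + (6) = 0  =>  x = -1
df/dy = 8y + (-8) = 0  =>  y = 1
f(-1, 1) = 3*(-1)^2 + 4*(1)^2 + 6*(-1) + -8*(1) + -13 = -20
Hessian is diagonal with entries 6, 8 > 0, so this is a minimum.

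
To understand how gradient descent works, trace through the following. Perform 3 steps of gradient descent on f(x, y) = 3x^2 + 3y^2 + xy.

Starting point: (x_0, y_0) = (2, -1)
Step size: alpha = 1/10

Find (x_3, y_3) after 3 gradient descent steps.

f(x,y) = 3x^2 + 3y^2 + xy
grad_x = 6x + 1y, grad_y = 6y + 1x
Step 1: grad = (11, -4), (9/10, -3/5)
Step 2: grad = (24/5, -27/10), (21/50, -33/100)
Step 3: grad = (219/100, -39/25), (201/1000, -87/500)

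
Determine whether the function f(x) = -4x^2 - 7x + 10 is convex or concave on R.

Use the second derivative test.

f(x) = -4x^2 - 7x + 10
f'(x) = -8x - 7
f''(x) = -8
Since f''(x) = -8 < 0 for all x, f is concave on R.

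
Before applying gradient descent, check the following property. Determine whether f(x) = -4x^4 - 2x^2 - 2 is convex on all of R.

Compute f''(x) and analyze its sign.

f(x) = -4x^4 - 2x^2 - 2
f'(x) = -16x^3 + -4x
f''(x) = -48x^2 + -4
f''(x) = -48x^2 + -4 <= -4 < 0 for all x
Therefore, f is concave on R.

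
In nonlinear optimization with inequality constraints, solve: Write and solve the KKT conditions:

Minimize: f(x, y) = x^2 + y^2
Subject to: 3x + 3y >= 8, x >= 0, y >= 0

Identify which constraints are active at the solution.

KKT conditions for min x^2 + y^2 s.t. 3x + 3y >= 8, x >= 0, y >= 0:
Stationarity: 2x = mu*3 + mu_x, 2y = mu*3 + mu_y, with mu, mu_x, mu_y >= 0
Complementary slackness: mu*(3x + 3y - 8) = 0, mu_x*x = 0, mu_y*y = 0
(0, 0) is infeasible (3*0 + 3*0 < 8), so if mu = 0 stationarity would force x = mu_x/2 >= 0, y = mu_y/2 >= 0 with mu_x*x = mu_y*y = 0, i.e. x = y = 0: contradiction. Hence mu > 0 and 3x + 3y = 8 is active.
Try x > 0, y > 0 (so mu_x = mu_y = 0): x = 3*mu/2, y = 3*mu/2
Substitute: 3*(3*mu/2) + 3*(3*mu/2) = 8
  mu*18/2 = 8 => mu = 8/9
x* = 4/3 > 0, y* = 4/3 > 0, consistent with mu_x = mu_y = 0.
f is convex and the constraints are linear, so this KKT point is the global minimum.
f* = 32/9
Active constraints: 3x + 3y >= 8 (holds with equality, mu = 8/9 > 0); x >= 0 and y >= 0 are inactive (mu_x = mu_y = 0).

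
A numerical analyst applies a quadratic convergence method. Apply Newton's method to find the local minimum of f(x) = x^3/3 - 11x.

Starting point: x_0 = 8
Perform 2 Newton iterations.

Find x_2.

f(x) = x^3/3 - 11x
f'(x) = x^2 - 11, f''(x) = 2x
Newton update: x_{n+1} = x_n - (x_n^2 - 11)/(2*x_n)
Step 1: x_0 = 8, f'=53, f''=16, x_1 = 75/16
Step 2: x_1 = 75/16, f'=2809/256, f''=75/8, x_2 = 8441/2400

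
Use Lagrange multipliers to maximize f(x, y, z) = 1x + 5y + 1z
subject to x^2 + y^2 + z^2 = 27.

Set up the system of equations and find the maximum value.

Lagrange conditions: 1 = 2*lambda*x, 5 = 2*lambda*y, 1 = 2*lambda*z
So x:1 = y:5 = z:1, i.e. x = 1t, y = 5t, z = 1t
Constraint: t^2*(1^2 + 5^2 + 1^2) = 27
  t^2 * 27 = 27  =>  t = sqrt(1)
Maximum = 1*1t + 5*5t + 1*1t = 27*sqrt(1) = 27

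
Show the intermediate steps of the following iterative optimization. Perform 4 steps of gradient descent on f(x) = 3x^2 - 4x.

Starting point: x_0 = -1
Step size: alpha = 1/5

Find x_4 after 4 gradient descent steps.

f(x) = 3x^2 - 4x, f'(x) = 6x + (-4)
Step 1: f'(-1) = -10, x_1 = -1 - 1/5 * -10 = 1
Step 2: f'(1) = 2, x_2 = 1 - 1/5 * 2 = 3/5
Step 3: f'(3/5) = -2/5, x_3 = 3/5 - 1/5 * -2/5 = 17/25
Step 4: f'(17/25) = 2/25, x_4 = 17/25 - 1/5 * 2/25 = 83/125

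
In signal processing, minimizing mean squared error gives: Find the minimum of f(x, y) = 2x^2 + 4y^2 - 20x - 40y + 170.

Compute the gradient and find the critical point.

f(x,y) = 2x^2 + 4y^2 - 20x - 40y + 170
df/dx = 4x + (-20) = 0  =>  x = 5
df/dy = 8y + (-40) = 0  =>  y = 5
f(5, 5) = 2*(5)^2 + 4*(5)^2 + -20*(5) + -40*(5) + 170 = 20
Hessian is diagonal with entries 4, 8 > 0, so this is a minimum.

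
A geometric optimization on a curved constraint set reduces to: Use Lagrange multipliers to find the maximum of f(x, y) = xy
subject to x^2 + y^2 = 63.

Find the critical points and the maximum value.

Lagrange conditions: y = 2*lambda*x and x = 2*lambda*y
If x = 0 then y = 0, violating the constraint, so x, y != 0.
Dividing: y/x = x/y => x^2 = y^2 => y = x or y = -x
Constraint: 2x^2 = 63 => x^2 = 63/2 => x = +/-sqrt(63/2)
Critical points: (sqrt(63/2), sqrt(63/2)), (-sqrt(63/2), -sqrt(63/2)), (sqrt(63/2), -sqrt(63/2)), (-sqrt(63/2), sqrt(63/2))
  y = x:  xy = x^2 = 63/2  at (sqrt(63/2), sqrt(63/2)) and (-sqrt(63/2), -sqrt(63/2))
  y = -x: xy = -x^2 = -63/2 at (sqrt(63/2), -sqrt(63/2)) and (-sqrt(63/2), sqrt(63/2))
Maximum xy = 63/2 at (sqrt(63/2), sqrt(63/2)) and (-sqrt(63/2), -sqrt(63/2))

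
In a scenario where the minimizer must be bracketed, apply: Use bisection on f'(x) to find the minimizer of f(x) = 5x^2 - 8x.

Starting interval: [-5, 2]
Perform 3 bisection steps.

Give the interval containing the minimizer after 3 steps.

Finding critical point of f(x) = 5x^2 - 8x using bisection on f'(x) = 10x + -8.
f'(x) = 0 when x = 4/5.
Starting interval: [-5, 2]
Step 1: mid = -3/2, f'(mid) = -23, new interval = [-3/2, 2]
Step 2: mid = 1/4, f'(mid) = -11/2, new interval = [1/4, 2]
Step 3: mid = 9/8, f'(mid) = 13/4, new interval = [1/4, 9/8]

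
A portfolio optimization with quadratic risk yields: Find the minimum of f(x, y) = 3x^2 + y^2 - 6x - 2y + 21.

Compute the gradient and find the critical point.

f(x,y) = 3x^2 + y^2 - 6x - 2y + 21
df/dx = 6x + (-6) = 0  =>  x = 1
df/dy = 2y + (-2) = 0  =>  y = 1
f(1, 1) = 3*(1)^2 + 1*(1)^2 + -6*(1) + -2*(1) + 21 = 17
Hessian is diagonal with entries 6, 2 > 0, so this is a minimum.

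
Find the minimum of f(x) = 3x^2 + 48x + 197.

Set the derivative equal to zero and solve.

f(x) = 3x^2 + 48x + 197
f'(x) = 6x + (48) = 0
x = -48/6 = -8
f(-8) = 5
Since f''(x) = 6 > 0, this is a minimum.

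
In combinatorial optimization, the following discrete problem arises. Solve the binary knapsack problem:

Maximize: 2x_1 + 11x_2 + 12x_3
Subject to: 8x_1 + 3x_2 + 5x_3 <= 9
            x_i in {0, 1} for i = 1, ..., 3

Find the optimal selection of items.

Items: item 1 (v=2, w=8), item 2 (v=11, w=3), item 3 (v=12, w=5)
Capacity: 9
Checking all 8 subsets (w = total weight, v = total value):
  {}: w = 0, v = 0
  {1}: w = 8, v = 2
  {2}: w = 3, v = 11
  {3}: w = 5, v = 12
  {1, 2}: w = 11 > 9, infeasible
  {1, 3}: w = 13 > 9, infeasible
  {2, 3}: w = 8, v = 23
  {1, 2, 3}: w = 16 > 9, infeasible
Best feasible subset: items [2, 3]
Total weight: 8 <= 9, total value: 23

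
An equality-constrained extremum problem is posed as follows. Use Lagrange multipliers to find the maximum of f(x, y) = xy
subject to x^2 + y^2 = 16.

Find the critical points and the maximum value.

Lagrange conditions: y = 2*lambda*x and x = 2*lambda*y
If x = 0 then y = 0, violating the constraint, so x, y != 0.
Dividing: y/x = x/y => x^2 = y^2 => y = x or y = -x
Constraint: 2x^2 = 16 => x^2 = 8 => x = +/-sqrt(8)
Critical points: (sqrt(8), sqrt(8)), (-sqrt(8), -sqrt(8)), (sqrt(8), -sqrt(8)), (-sqrt(8), sqrt(8))
  y = x:  xy = x^2 = 8  at (sqrt(8), sqrt(8)) and (-sqrt(8), -sqrt(8))
  y = -x: xy = -x^2 = -8 at (sqrt(8), -sqrt(8)) and (-sqrt(8), sqrt(8))
Maximum xy = 8 at (sqrt(8), sqrt(8)) and (-sqrt(8), -sqrt(8))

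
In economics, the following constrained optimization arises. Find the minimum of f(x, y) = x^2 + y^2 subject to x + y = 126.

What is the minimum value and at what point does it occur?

Substitute y = 126 - x into f(x,y) = x^2 + y^2:
g(x) = x^2 + (126 - x)^2 = 2x^2 - 252x + 15876
g'(x) = 4x - 252 = 0  =>  x = 63
y = 126 - 63 = 63
Minimum value = 63^2 + 63^2 = 7938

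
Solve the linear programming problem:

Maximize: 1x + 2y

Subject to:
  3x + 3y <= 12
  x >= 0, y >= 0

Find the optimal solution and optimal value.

The feasible region has vertices at [(0, 0), (4, 0), (0, 4)].
Checking objective 1x + 2y at each vertex:
  (0, 0): 1*0 + 2*0 = 0
  (4, 0): 1*4 + 2*0 = 4
  (0, 4): 1*0 + 2*4 = 8
Maximum is 8 at (0, 4).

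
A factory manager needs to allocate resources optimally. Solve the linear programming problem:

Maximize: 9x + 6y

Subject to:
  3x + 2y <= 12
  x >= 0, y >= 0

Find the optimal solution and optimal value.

The feasible region has vertices at [(0, 0), (4, 0), (0, 6)].
Checking objective 9x + 6y at each vertex:
  (0, 0): 9*0 + 6*0 = 0
  (4, 0): 9*4 + 6*0 = 36
  (0, 6): 9*0 + 6*6 = 36
Maximum is 36 at (4, 0).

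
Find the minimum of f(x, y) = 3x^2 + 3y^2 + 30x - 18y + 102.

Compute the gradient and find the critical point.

f(x,y) = 3x^2 + 3y^2 + 30x - 18y + 102
df/dx = 6x + (30) = 0  =>  x = -5
df/dy = 6y + (-18) = 0  =>  y = 3
f(-5, 3) = 3*(-5)^2 + 3*(3)^2 + 30*(-5) + -18*(3) + 102 = 0
Hessian is diagonal with entries 6, 6 > 0, so this is a minimum.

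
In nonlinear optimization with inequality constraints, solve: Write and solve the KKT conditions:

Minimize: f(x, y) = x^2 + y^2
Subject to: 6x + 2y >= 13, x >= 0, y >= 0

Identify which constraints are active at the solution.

KKT conditions for min x^2 + y^2 s.t. 6x + 2y >= 13, x >= 0, y >= 0:
Stationarity: 2x = mu*6 + mu_x, 2y = mu*2 + mu_y, with mu, mu_x, mu_y >= 0
Complementary slackness: mu*(6x + 2y - 13) = 0, mu_x*x = 0, mu_y*y = 0
(0, 0) is infeasible (6*0 + 2*0 < 13), so if mu = 0 stationarity would force x = mu_x/2 >= 0, y = mu_y/2 >= 0 with mu_x*x = mu_y*y = 0, i.e. x = y = 0: contradiction. Hence mu > 0 and 6x + 2y = 13 is active.
Try x > 0, y > 0 (so mu_x = mu_y = 0): x = 6*mu/2, y = 2*mu/2
Substitute: 6*(6*mu/2) + 2*(2*mu/2) = 13
  mu*40/2 = 13 => mu = 13/20
x* = 39/20 > 0, y* = 13/20 > 0, consistent with mu_x = mu_y = 0.
f is convex and the constraints are linear, so this KKT point is the global minimum.
f* = 169/40
Active constraints: 6x + 2y >= 13 (holds with equality, mu = 13/20 > 0); x >= 0 and y >= 0 are inactive (mu_x = mu_y = 0).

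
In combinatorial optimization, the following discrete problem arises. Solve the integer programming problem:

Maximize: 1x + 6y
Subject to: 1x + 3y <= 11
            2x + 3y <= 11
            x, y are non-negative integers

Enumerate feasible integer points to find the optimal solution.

Constraint 1: 1x + 3y <= 11
Constraint 2: 2x + 3y <= 11
Feasible x range (need y >= 0): 0 <= x <= min(11/1, 11/2) => x in {0, ..., 5}.
Enumerate feasible integer points row by row (the coefficient of y is 6 > 0, so for each x the largest feasible y gives the best value):
  x = 0: y <= min((11 - 1*0)/3, (11 - 2*0)/3) => y in {0, ..., 3}; best 1*0 + 6*3 = 18
  x = 1: y <= min((11 - 1*1)/3, (11 - 2*1)/3) => y in {0, ..., 3}; best 1*1 + 6*3 = 19
  x = 2: y <= min((11 - 1*2)/3, (11 - 2*2)/3) => y in {0, ..., 2}; best 1*2 + 6*2 = 14
  x = 3: y <= min((11 - 1*3)/3, (11 - 2*3)/3) => y in {0, ..., 1}; best 1*3 + 6*1 = 9
  x = 4: y <= min((11 - 1*4)/3, (11 - 2*4)/3) => y in {0, ..., 1}; best 1*4 + 6*1 = 10
  x = 5: y <= min((11 - 1*5)/3, (11 - 2*5)/3) => y in {0}; best 1*5 + 6*0 = 5
The maximum 1x + 6y = 19 is achieved at x = 1, y = 3.
Check: 1*1 + 3*3 = 10 <= 11 and 2*1 + 3*3 = 11 <= 11.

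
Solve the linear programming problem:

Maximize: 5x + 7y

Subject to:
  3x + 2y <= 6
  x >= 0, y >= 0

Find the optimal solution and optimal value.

The feasible region has vertices at [(0, 0), (2, 0), (0, 3)].
Checking objective 5x + 7y at each vertex:
  (0, 0): 5*0 + 7*0 = 0
  (2, 0): 5*2 + 7*0 = 10
  (0, 3): 5*0 + 7*3 = 21
Maximum is 21 at (0, 3).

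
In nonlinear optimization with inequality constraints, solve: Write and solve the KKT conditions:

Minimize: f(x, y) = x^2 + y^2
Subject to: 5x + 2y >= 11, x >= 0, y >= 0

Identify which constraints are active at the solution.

KKT conditions for min x^2 + y^2 s.t. 5x + 2y >= 11, x >= 0, y >= 0:
Stationarity: 2x = mu*5 + mu_x, 2y = mu*2 + mu_y, with mu, mu_x, mu_y >= 0
Complementary slackness: mu*(5x + 2y - 11) = 0, mu_x*x = 0, mu_y*y = 0
(0, 0) is infeasible (5*0 + 2*0 < 11), so if mu = 0 stationarity would force x = mu_x/2 >= 0, y = mu_y/2 >= 0 with mu_x*x = mu_y*y = 0, i.e. x = y = 0: contradiction. Hence mu > 0 and 5x + 2y = 11 is active.
Try x > 0, y > 0 (so mu_x = mu_y = 0): x = 5*mu/2, y = 2*mu/2
Substitute: 5*(5*mu/2) + 2*(2*mu/2) = 11
  mu*29/2 = 11 => mu = 22/29
x* = 55/29 > 0, y* = 22/29 > 0, consistent with mu_x = mu_y = 0.
f is convex and the constraints are linear, so this KKT point is the global minimum.
f* = 121/29
Active constraints: 5x + 2y >= 11 (holds with equality, mu = 22/29 > 0); x >= 0 and y >= 0 are inactive (mu_x = mu_y = 0).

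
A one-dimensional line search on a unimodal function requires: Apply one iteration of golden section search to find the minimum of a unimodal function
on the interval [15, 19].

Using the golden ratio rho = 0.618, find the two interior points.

Golden section search on [15, 19].
Golden ratio rho = 0.618 (approx).
Interior points:
  x_1 = 15 + (1-0.618)*4 = 16.5280
  x_2 = 15 + 0.618*4 = 17.4720
Compare f(x_1) and f(x_2) to determine which subinterval to keep.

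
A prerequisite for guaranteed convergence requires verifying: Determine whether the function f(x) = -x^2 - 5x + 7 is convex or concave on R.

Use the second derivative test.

f(x) = -x^2 - 5x + 7
f'(x) = -2x - 5
f''(x) = -2
Since f''(x) = -2 < 0 for all x, f is concave on R.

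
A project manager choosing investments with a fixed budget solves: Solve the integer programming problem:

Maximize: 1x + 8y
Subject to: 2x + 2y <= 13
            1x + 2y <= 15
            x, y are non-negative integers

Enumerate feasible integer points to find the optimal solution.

Constraint 1: 2x + 2y <= 13
Constraint 2: 1x + 2y <= 15
Feasible x range (need y >= 0): 0 <= x <= min(13/2, 15/1) => x in {0, ..., 6}.
Enumerate feasible integer points row by row (the coefficient of y is 8 > 0, so for each x the largest feasible y gives the best value):
  x = 0: y <= min((13 - 2*0)/2, (15 - 1*0)/2) => y in {0, ..., 6}; best 1*0 + 8*6 = 48
  x = 1: y <= min((13 - 2*1)/2, (15 - 1*1)/2) => y in {0, ..., 5}; best 1*1 + 8*5 = 41
  x = 2: y <= min((13 - 2*2)/2, (15 - 1*2)/2) => y in {0, ..., 4}; best 1*2 + 8*4 = 34
  x = 3: y <= min((13 - 2*3)/2, (15 - 1*3)/2) => y in {0, ..., 3}; best 1*3 + 8*3 = 27
  x = 4: y <= min((13 - 2*4)/2, (15 - 1*4)/2) => y in {0, ..., 2}; best 1*4 + 8*2 = 20
  x = 5: y <= min((13 - 2*5)/2, (15 - 1*5)/2) => y in {0, ..., 1}; best 1*5 + 8*1 = 13
  x = 6: y <= min((13 - 2*6)/2, (15 - 1*6)/2) => y in {0}; best 1*6 + 8*0 = 6
The maximum 1x + 8y = 48 is achieved at x = 0, y = 6.
Check: 2*0 + 2*6 = 12 <= 13 and 1*0 + 2*6 = 12 <= 15.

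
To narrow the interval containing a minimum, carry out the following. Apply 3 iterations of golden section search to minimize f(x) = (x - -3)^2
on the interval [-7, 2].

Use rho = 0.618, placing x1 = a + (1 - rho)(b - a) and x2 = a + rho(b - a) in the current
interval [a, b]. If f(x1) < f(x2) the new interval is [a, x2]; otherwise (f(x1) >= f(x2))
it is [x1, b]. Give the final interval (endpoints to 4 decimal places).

Golden section search for min of f(x) = (x - -3)^2 on [-7, 2].
Each step: x1 = a + (1 - rho)(b - a), x2 = a + rho(b - a); if f(x1) < f(x2) keep [a, x2], otherwise keep [x1, b].
Step 1: [-7.0000, 2.0000], x1=-3.5620 (f=0.3158), x2=-1.4380 (f=2.4398); f(x1) < f(x2) => keep [-7.0000, -1.4380]
Step 2: [-7.0000, -1.4380], x1=-4.8753 (f=3.5168), x2=-3.5627 (f=0.3166); f(x1) > f(x2) => keep [-4.8753, -1.4380]
Step 3: [-4.8753, -1.4380], x1=-3.5623 (f=0.3161), x2=-2.7511 (f=0.0620); f(x1) > f(x2) => keep [-3.5623, -1.4380]
Final interval: [-3.5623, -1.4380]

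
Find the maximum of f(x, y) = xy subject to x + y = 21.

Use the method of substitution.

Substitute y = 21 - x into f(x,y) = xy:
g(x) = x(21 - x) = 21x - x^2
g'(x) = 21 - 2x = 0  =>  x = 21/2
y = 21 - 21/2 = 21/2
Maximum value = (21/2) * (21/2) = 441/4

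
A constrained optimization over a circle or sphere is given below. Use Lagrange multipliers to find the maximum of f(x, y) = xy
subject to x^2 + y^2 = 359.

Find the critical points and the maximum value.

Lagrange conditions: y = 2*lambda*x and x = 2*lambda*y
If x = 0 then y = 0, violating the constraint, so x, y != 0.
Dividing: y/x = x/y => x^2 = y^2 => y = x or y = -x
Constraint: 2x^2 = 359 => x^2 = 359/2 => x = +/-sqrt(359/2)
Critical points: (sqrt(359/2), sqrt(359/2)), (-sqrt(359/2), -sqrt(359/2)), (sqrt(359/2), -sqrt(359/2)), (-sqrt(359/2), sqrt(359/2))
  y = x:  xy = x^2 = 359/2  at (sqrt(359/2), sqrt(359/2)) and (-sqrt(359/2), -sqrt(359/2))
  y = -x: xy = -x^2 = -359/2 at (sqrt(359/2), -sqrt(359/2)) and (-sqrt(359/2), sqrt(359/2))
Maximum xy = 359/2 at (sqrt(359/2), sqrt(359/2)) and (-sqrt(359/2), -sqrt(359/2))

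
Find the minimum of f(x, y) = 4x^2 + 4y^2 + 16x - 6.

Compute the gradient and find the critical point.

f(x,y) = 4x^2 + 4y^2 + 16x - 6
df/dx = 8x + (16) = 0  =>  x = -2
df/dy = 8y + (0) = 0  =>  y = 0
f(-2, 0) = 4*(-2)^2 + 4*(0)^2 + 16*(-2) + -6 = -22
Hessian is diagonal with entries 8, 8 > 0, so this is a minimum.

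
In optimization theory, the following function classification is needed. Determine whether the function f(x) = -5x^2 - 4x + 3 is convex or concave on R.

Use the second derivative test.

f(x) = -5x^2 - 4x + 3
f'(x) = -10x - 4
f''(x) = -10
Since f''(x) = -10 < 0 for all x, f is concave on R.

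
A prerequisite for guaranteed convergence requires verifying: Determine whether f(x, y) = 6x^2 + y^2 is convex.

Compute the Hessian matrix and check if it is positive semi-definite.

f(x,y) = 6x^2 + y^2
Hessian H = [[12, 0], [0, 2]]
trace(H) = 14, det(H) = 24
Eigenvalues: (14 +/- sqrt(100)) / 2 = 12, 2
Since both eigenvalues > 0, f is convex.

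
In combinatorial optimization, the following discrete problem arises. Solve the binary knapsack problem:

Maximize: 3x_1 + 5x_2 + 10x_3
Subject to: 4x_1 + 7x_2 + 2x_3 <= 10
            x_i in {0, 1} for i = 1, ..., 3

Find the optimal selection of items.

Items: item 1 (v=3, w=4), item 2 (v=5, w=7), item 3 (v=10, w=2)
Capacity: 10
Checking all 8 subsets (w = total weight, v = total value):
  {}: w = 0, v = 0
  {1}: w = 4, v = 3
  {2}: w = 7, v = 5
  {3}: w = 2, v = 10
  {1, 2}: w = 11 > 10, infeasible
  {1, 3}: w = 6, v = 13
  {2, 3}: w = 9, v = 15
  {1, 2, 3}: w = 13 > 10, infeasible
Best feasible subset: items [2, 3]
Total weight: 9 <= 10, total value: 15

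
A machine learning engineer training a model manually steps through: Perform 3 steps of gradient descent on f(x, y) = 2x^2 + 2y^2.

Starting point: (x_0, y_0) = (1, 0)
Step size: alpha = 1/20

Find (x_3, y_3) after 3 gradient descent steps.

f(x,y) = 2x^2 + 2y^2
grad_x = 4x + 0y, grad_y = 4y + 0x
Step 1: grad = (4, 0), (4/5, 0)
Step 2: grad = (16/5, 0), (16/25, 0)
Step 3: grad = (64/25, 0), (64/125, 0)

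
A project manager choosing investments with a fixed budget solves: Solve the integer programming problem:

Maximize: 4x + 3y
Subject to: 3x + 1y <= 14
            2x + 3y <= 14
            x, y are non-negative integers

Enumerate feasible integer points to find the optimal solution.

Constraint 1: 3x + 1y <= 14
Constraint 2: 2x + 3y <= 14
Feasible x range (need y >= 0): 0 <= x <= min(14/3, 14/2) => x in {0, ..., 4}.
Enumerate feasible integer points row by row (the coefficient of y is 3 > 0, so for each x the largest feasible y gives the best value):
  x = 0: y <= min((14 - 3*0)/1, (14 - 2*0)/3) => y in {0, ..., 4}; best 4*0 + 3*4 = 12
  x = 1: y <= min((14 - 3*1)/1, (14 - 2*1)/3) => y in {0, ..., 4}; best 4*1 + 3*4 = 16
  x = 2: y <= min((14 - 3*2)/1, (14 - 2*2)/3) => y in {0, ..., 3}; best 4*2 + 3*3 = 17
  x = 3: y <= min((14 - 3*3)/1, (14 - 2*3)/3) => y in {0, ..., 2}; best 4*3 + 3*2 = 18
  x = 4: y <= min((14 - 3*4)/1, (14 - 2*4)/3) => y in {0, ..., 2}; best 4*4 + 3*2 = 22
The maximum 4x + 3y = 22 is achieved at x = 4, y = 2.
Check: 3*4 + 1*2 = 14 <= 14 and 2*4 + 3*2 = 14 <= 14.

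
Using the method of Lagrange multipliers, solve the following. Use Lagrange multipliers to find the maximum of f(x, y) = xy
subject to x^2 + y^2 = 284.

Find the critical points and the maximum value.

Lagrange conditions: y = 2*lambda*x and x = 2*lambda*y
If x = 0 then y = 0, violating the constraint, so x, y != 0.
Dividing: y/x = x/y => x^2 = y^2 => y = x or y = -x
Constraint: 2x^2 = 284 => x^2 = 142 => x = +/-sqrt(142)
Critical points: (sqrt(142), sqrt(142)), (-sqrt(142), -sqrt(142)), (sqrt(142), -sqrt(142)), (-sqrt(142), sqrt(142))
  y = x:  xy = x^2 = 142  at (sqrt(142), sqrt(142)) and (-sqrt(142), -sqrt(142))
  y = -x: xy = -x^2 = -142 at (sqrt(142), -sqrt(142)) and (-sqrt(142), sqrt(142))
Maximum xy = 142 at (sqrt(142), sqrt(142)) and (-sqrt(142), -sqrt(142))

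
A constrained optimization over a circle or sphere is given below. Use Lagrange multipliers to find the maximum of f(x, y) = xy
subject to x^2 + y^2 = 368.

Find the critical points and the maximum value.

Lagrange conditions: y = 2*lambda*x and x = 2*lambda*y
If x = 0 then y = 0, violating the constraint, so x, y != 0.
Dividing: y/x = x/y => x^2 = y^2 => y = x or y = -x
Constraint: 2x^2 = 368 => x^2 = 184 => x = +/-sqrt(184)
Critical points: (sqrt(184), sqrt(184)), (-sqrt(184), -sqrt(184)), (sqrt(184), -sqrt(184)), (-sqrt(184), sqrt(184))
  y = x:  xy = x^2 = 184  at (sqrt(184), sqrt(184)) and (-sqrt(184), -sqrt(184))
  y = -x: xy = -x^2 = -184 at (sqrt(184), -sqrt(184)) and (-sqrt(184), sqrt(184))
Maximum xy = 184 at (sqrt(184), sqrt(184)) and (-sqrt(184), -sqrt(184))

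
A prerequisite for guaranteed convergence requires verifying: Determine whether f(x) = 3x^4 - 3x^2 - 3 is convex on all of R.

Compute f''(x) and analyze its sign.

f(x) = 3x^4 - 3x^2 - 3
f'(x) = 12x^3 + -6x
f''(x) = 36x^2 + -6
f''(0) = -6 < 0, so not convex near x = 0
Therefore, f is not globally convex on R.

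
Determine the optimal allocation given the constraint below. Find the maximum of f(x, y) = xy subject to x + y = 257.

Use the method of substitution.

Substitute y = 257 - x into f(x,y) = xy:
g(x) = x(257 - x) = 257x - x^2
g'(x) = 257 - 2x = 0  =>  x = 257/2
y = 257 - 257/2 = 257/2
Maximum value = (257/2) * (257/2) = 66049/4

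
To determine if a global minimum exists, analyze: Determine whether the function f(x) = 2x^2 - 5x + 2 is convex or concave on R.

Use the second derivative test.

f(x) = 2x^2 - 5x + 2
f'(x) = 4x - 5
f''(x) = 4
Since f''(x) = 4 > 0 for all x, f is convex on R.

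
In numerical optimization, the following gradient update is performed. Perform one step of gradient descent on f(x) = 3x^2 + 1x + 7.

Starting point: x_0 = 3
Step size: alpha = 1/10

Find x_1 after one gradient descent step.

f(x) = 3x^2 + 1x + 7
f'(x) = 6x + 1
f'(3) = 6*3 + (1) = 19
x_1 = x_0 - alpha * f'(x_0) = 3 - 1/10 * 19 = 11/10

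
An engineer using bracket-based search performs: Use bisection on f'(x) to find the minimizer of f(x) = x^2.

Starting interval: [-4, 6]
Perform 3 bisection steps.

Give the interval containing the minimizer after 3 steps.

Finding critical point of f(x) = x^2 using bisection on f'(x) = 2x + 0.
f'(x) = 0 when x = 0.
Starting interval: [-4, 6]
Step 1: mid = 1, f'(mid) = 2, new interval = [-4, 1]
Step 2: mid = -3/2, f'(mid) = -3, new interval = [-3/2, 1]
Step 3: mid = -1/4, f'(mid) = -1/2, new interval = [-1/4, 1]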